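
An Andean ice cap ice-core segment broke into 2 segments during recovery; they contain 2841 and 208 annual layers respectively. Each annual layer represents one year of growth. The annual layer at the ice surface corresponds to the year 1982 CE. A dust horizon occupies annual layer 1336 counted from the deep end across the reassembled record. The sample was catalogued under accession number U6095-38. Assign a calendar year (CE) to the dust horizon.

269 CE

Total annual layers = 2841 + 208 = 3049.
Between annual layer 1336 and the ice surface there are 3049 − 1336 = 1713 annual layers.
Counting back 1713 years from 1982 CE places the dust horizon in 1982 − 1713 = 269 CE.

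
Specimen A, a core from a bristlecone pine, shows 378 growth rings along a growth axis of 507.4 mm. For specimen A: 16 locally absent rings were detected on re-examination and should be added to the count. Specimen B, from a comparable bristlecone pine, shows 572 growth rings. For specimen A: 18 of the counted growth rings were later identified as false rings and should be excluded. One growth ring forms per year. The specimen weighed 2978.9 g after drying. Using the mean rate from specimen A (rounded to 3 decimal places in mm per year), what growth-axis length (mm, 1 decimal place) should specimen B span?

Specimen A: correcting the raw count gives 378 − 18 + 16 = 376 true growth rings.
A: 507.4 mm over 376 years gives 507.4 / 376 ≈ 1.349 mm/year.
B's length ≈ 1.349 × 572 = 771.6 mm.

771.6 mm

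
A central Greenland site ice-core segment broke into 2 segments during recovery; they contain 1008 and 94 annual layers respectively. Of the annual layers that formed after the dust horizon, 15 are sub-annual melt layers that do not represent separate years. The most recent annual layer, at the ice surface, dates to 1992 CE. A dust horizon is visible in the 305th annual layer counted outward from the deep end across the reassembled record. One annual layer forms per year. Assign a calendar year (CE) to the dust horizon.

Total annual layers = 1008 + 94 = 1102.
Between annual layer 305 and the ice surface there are 1102 − 305 = 797 annual layers.
797 − 15 false = 782 true annual layers after the dust horizon.
The annual layer at the ice surface is 1992 CE, so the dust horizon dates to 1992 − 782 = 1210 CE.

1210 CE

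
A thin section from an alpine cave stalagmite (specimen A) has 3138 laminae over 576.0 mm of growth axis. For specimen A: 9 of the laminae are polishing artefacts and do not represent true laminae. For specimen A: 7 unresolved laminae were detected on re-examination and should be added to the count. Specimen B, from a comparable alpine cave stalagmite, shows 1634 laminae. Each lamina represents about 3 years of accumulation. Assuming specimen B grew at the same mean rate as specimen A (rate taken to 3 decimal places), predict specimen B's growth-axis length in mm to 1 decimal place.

299.0 mm

Specimen A: after corrections the count is 3138 − 9 + 7 = 3136 laminae.
Specimen A: 3136 laminae at 3 years each span 3136 × 3 = 9408 years.
A: Mean rate = 576.0 mm / 9408 years ≈ 0.061 mm/year.
Specimen B: multiplying by 3 years per lamina: 1634 × 3 = 4902 years. For B, 0.061 mm/year × 4902 years = 299.0 mm.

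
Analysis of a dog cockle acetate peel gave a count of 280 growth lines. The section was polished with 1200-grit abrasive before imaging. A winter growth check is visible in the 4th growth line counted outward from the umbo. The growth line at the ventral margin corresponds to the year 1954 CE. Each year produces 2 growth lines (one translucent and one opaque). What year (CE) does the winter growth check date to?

The winter growth check sits at growth line 4 from the umbo, so 280 − 4 = 276 growth lines formed after it.
Dividing by 2 growth lines per year: 276 / 2 = 138 years.
Counting back 138 years from 1954 CE places the winter growth check in 1954 − 138 = 1816 CE.

1816 CE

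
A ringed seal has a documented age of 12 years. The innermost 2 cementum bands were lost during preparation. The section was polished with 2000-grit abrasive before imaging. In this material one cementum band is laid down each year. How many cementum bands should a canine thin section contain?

At one cementum band per year, 12 years correspond to 12 cementum bands.
Less the 2 uncaptured cementum bands: 12 − 2 = 10.

10 cementum bands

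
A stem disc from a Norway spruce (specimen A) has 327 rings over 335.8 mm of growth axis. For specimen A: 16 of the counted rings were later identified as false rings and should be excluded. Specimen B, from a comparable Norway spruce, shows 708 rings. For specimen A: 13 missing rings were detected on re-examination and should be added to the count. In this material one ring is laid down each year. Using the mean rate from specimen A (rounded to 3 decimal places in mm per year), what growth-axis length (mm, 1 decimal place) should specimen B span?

733.5 mm

Specimen A: adjusted count: 327 − 16 + 13 = 324 rings.
A: 335.8 mm over 324 years gives 335.8 / 324 ≈ 1.036 mm per year.
Length of B = 1.036 × 708 = 733.5 mm.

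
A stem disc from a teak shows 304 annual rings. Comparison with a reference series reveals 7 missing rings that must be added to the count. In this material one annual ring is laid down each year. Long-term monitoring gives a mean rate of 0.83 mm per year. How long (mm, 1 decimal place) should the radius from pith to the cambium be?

258.1 mm

After corrections the count is 304 + 7 = 311 annual rings.
311 years at 0.83 mm/year gives 0.83 × 311 = 258.1 mm.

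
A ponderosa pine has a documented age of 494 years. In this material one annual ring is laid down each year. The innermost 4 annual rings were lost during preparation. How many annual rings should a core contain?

Expected annual rings over 494 years: 494.
Less the 4 uncaptured annual rings: 494 − 4 = 490.

490 annual rings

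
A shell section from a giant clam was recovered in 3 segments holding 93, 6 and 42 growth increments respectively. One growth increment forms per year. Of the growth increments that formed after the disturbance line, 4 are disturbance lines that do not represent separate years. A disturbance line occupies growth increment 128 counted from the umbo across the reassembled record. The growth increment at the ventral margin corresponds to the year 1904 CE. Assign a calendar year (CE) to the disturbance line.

1895 CE

Total growth increments = 93 + 6 + 42 = 141.
141 − 128 = 13 growth increments lie beyond the disturbance line toward the ventral margin.
13 − 4 false = 9 true growth increments after the disturbance line.
1904 − 9 = 1895 CE.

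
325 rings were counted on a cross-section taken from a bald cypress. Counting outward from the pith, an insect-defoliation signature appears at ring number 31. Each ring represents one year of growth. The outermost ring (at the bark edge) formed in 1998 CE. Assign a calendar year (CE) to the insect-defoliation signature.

Between ring 31 and the bark edge there are 325 − 31 = 294 rings.
The ring at the bark edge is 1998 CE, so the insect-defoliation signature dates to 1998 − 294 = 1704 CE.

1704 CE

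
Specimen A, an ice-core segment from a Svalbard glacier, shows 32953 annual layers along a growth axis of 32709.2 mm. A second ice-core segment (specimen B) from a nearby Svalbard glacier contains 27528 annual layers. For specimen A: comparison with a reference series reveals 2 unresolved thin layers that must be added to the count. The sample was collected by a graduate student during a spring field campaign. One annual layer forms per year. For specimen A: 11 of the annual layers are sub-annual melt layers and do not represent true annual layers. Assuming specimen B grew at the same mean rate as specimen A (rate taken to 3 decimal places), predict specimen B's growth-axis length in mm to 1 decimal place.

Specimen A: true annual layer count = 32953 − 11 + 2 = 32944.
A: 32709.2 mm over 32944 years gives 32709.2 / 32944 ≈ 0.993 mm/yr.
Length of B = 0.993 × 27528 = 27335.3 mm.

27335.3 mm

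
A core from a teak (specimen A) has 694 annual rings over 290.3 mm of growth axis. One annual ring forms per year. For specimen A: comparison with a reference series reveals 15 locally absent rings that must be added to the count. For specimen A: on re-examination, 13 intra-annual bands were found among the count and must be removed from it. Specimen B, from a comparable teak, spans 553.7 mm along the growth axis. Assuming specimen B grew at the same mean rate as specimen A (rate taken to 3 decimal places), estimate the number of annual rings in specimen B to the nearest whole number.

1328 annual rings

Specimen A: adjusted count: 694 − 13 + 15 = 696 annual rings.
A: Mean rate = 290.3 mm / 696 years ≈ 0.417 mm per year.
Specimen B: 553.7 mm / 0.417 mm per year = 1327.82 years ≈ 1328 annual rings.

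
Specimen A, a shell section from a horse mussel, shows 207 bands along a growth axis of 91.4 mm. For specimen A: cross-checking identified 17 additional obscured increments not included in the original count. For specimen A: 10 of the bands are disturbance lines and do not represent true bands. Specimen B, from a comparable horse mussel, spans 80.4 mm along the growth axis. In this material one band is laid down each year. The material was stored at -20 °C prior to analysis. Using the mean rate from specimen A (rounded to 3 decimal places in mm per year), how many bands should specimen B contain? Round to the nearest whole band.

188 bands

Specimen A: true band count = 207 − 10 + 17 = 214.
A: Mean rate = 91.4 mm / 214 years ≈ 0.427 mm/year.
For B, 80.4 / 0.427 = 188.29 years ≈ 188 bands.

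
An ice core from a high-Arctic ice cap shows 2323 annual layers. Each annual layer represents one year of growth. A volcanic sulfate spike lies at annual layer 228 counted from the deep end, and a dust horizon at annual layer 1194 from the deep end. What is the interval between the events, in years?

966 years

The two markers are separated by 1194 − 228 = 966 annual layers.
That is 966 years at one annual layer per year.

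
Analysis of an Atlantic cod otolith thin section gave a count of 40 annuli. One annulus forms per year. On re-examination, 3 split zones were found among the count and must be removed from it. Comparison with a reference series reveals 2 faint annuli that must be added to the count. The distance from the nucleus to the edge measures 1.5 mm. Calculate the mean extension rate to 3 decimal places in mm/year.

Correcting the raw count gives 40 − 3 + 2 = 39 true annuli.
Mean rate = 1.5 mm / 39 years ≈ 0.038 mm/year.

0.038 mm/year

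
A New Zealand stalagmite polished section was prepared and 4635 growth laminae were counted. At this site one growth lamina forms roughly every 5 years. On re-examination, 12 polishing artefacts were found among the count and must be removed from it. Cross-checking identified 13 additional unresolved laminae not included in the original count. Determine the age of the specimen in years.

23180 years

Adjusted count: 4635 − 12 + 13 = 4636 growth laminae.
Multiplying by 5 years per growth lamina: 4636 × 5 = 23180 years.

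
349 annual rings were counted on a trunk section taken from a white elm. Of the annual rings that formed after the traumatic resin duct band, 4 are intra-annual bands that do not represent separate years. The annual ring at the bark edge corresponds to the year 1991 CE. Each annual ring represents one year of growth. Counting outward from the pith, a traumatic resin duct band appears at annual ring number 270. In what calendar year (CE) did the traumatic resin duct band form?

1916 CE

Between annual ring 270 and the bark edge there are 349 − 270 = 79 annual rings.
Excluding 4 false annual rings: 79 − 4 = 75.
Counting back 75 years from 1991 CE places the traumatic resin duct band in 1991 − 75 = 1916 CE.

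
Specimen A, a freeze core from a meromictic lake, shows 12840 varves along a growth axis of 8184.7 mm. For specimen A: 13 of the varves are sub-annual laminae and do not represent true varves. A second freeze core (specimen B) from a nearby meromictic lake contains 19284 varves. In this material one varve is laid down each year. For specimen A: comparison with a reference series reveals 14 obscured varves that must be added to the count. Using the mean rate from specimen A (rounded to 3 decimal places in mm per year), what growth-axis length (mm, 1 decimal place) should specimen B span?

12283.9 mm

Specimen A: true varve count = 12840 − 13 + 14 = 12841.
A: 8184.7 mm over 12841 years gives 8184.7 / 12841 ≈ 0.637 mm per year.
Length of B = 0.637 × 19284 = 12283.9 mm.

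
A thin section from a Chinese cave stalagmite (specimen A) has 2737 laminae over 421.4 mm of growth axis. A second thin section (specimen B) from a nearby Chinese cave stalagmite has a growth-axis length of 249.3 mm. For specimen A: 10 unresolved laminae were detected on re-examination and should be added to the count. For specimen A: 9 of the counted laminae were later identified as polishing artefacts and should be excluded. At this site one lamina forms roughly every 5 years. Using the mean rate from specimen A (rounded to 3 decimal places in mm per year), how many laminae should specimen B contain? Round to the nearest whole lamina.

1608 laminae

Specimen A: correcting the raw count gives 2737 − 9 + 10 = 2738 true laminae.
Specimen A: 2738 laminae at 5 years each span 2738 × 5 = 13690 years.
A: Mean rate = 421.4 mm / 13690 years ≈ 0.031 mm/year.
B spans 249.3 / 0.031 = 8041.94 years; at 5 years per lamina that is 8041.94 / 5 ≈ 1608 laminae.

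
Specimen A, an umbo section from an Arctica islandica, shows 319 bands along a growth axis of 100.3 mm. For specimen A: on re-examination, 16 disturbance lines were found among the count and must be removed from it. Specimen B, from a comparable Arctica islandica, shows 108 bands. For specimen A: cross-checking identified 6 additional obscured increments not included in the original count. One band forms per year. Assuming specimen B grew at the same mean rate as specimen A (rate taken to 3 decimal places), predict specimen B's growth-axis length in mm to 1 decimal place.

Specimen A: true band count = 319 − 16 + 6 = 309.
A: Mean rate = 100.3 mm / 309 years ≈ 0.325 mm/year.
For B, 0.325 mm/year × 108 years = 35.1 mm.

35.1 mm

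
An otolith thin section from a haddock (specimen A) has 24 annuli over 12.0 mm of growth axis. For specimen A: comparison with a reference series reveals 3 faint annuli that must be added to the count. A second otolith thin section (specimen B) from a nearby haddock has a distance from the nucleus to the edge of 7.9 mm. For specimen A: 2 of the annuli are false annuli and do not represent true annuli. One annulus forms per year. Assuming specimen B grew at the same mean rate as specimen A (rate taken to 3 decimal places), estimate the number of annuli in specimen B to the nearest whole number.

16 annuli

Specimen A: correcting the raw count gives 24 − 2 + 3 = 25 true annuli.
A: Extension rate ≈ 12.0 / 25 = 0.480 mm per year.
Specimen B: 7.9 mm / 0.480 mm per year = 16.46 years ≈ 16 annuli.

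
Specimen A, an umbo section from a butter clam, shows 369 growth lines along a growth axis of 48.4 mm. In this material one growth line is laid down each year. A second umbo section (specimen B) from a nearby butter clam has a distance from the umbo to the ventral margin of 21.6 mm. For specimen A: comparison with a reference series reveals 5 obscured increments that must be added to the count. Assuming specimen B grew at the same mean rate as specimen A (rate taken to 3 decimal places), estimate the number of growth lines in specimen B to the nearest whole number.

Specimen A: after corrections the count is 369 + 5 = 374 growth lines.
A: 48.4 mm over 374 years gives 48.4 / 374 ≈ 0.129 mm/year.
For B, 21.6 / 0.129 = 167.44 years ≈ 167 growth lines.

167 growth lines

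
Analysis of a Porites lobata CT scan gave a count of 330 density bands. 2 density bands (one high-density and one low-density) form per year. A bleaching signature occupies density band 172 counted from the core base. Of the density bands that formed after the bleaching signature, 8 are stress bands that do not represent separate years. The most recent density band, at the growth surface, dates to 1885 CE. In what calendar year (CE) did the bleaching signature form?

Between density band 172 and the growth surface there are 330 − 172 = 158 density bands.
Excluding 8 false density bands: 158 − 8 = 150.
With 2 density bands per year, 150 / 2 = 75 years.
The density band at the growth surface is 1885 CE, so the bleaching signature dates to 1885 − 75 = 1810 CE.

1810 CE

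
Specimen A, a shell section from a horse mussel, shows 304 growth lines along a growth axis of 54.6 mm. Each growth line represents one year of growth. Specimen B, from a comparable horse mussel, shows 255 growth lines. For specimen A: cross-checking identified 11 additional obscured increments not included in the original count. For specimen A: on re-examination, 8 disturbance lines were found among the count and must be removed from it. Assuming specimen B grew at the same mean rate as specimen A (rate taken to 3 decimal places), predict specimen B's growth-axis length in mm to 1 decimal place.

Specimen A: after corrections the count is 304 − 8 + 11 = 307 growth lines.
A: 54.6 mm over 307 years gives 54.6 / 307 ≈ 0.178 mm/year.
For B, 0.178 mm/year × 255 years = 45.4 mm.

45.4 mm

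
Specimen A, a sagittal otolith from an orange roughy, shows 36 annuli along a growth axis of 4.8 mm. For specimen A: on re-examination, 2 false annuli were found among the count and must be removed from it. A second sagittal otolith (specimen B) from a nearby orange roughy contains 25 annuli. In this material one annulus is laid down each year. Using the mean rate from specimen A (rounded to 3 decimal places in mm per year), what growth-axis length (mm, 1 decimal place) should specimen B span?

3.5 mm

Specimen A: after corrections the count is 36 − 2 = 34 annuli.
A: Extension rate ≈ 4.8 / 34 = 0.141 mm per year.
B's length ≈ 0.141 × 25 = 3.5 mm.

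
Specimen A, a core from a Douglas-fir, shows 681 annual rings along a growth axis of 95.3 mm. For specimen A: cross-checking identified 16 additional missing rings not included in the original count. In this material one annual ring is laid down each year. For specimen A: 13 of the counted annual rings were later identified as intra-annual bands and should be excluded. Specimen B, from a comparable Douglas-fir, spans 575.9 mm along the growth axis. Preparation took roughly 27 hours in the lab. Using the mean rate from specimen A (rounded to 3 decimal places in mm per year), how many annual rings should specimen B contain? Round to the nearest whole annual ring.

Specimen A: correcting the raw count gives 681 − 13 + 16 = 684 true annual rings.
A: Extension rate ≈ 95.3 / 684 = 0.139 mm/yr.
For B, 575.9 / 0.139 = 4143.17 years ≈ 4143 annual rings.

4143 annual rings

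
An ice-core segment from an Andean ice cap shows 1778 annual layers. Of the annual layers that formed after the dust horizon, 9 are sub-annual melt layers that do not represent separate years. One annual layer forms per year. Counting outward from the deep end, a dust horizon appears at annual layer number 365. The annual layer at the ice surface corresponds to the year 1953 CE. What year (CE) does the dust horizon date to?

The dust horizon sits at annual layer 365 from the deep end, so 1778 − 365 = 1413 annual layers formed after it.
Excluding 9 false annual layers: 1413 − 9 = 1404.
Counting back 1404 years from 1953 CE places the dust horizon in 1953 − 1404 = 549 CE.

549 CE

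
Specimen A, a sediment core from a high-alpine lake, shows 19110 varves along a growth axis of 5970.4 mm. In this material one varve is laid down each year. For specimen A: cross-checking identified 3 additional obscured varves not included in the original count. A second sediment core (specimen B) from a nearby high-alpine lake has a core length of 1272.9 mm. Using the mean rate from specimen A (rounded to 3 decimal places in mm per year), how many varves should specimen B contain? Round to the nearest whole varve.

4080 varves

Specimen A: true varve count = 19110 + 3 = 19113.
A: Mean rate = 5970.4 mm / 19113 years ≈ 0.312 mm/yr.
B spans 1272.9 / 0.312 = 4079.81 years ≈ 4080 varves.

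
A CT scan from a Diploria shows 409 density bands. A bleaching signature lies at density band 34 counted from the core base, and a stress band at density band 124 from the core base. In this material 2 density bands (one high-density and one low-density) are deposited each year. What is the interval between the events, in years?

124 − 34 = 90 density bands lie between the two events.
Dividing by 2 density bands per year: 90 / 2 = 45 years.

45 years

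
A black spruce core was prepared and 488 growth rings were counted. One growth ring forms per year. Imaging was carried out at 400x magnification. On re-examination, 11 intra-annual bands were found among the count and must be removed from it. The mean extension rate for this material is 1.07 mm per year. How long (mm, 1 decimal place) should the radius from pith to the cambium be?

Adjusted count: 488 − 11 = 477 growth rings.
Length ≈ 1.07 × 477 = 510.4 mm.

510.4 mm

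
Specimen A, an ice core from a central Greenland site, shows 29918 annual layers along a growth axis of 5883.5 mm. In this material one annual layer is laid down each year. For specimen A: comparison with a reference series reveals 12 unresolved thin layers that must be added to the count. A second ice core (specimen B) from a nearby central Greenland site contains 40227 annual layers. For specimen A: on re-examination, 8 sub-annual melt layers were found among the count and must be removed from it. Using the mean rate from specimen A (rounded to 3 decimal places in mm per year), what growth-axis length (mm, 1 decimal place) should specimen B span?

7924.7 mm

Specimen A: after corrections the count is 29918 − 8 + 12 = 29922 annual layers.
A: Extension rate ≈ 5883.5 / 29922 = 0.197 mm per year.
For B, 0.197 mm/year × 40227 years = 7924.7 mm.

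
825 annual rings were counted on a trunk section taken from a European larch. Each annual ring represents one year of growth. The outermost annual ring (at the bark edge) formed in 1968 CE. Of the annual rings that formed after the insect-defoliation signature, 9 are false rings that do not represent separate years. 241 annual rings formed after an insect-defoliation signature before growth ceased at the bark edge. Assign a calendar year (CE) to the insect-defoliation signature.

There are 241 annual rings younger than the insect-defoliation signature.
241 − 9 false = 232 true annual rings after the insect-defoliation signature.
1968 − 232 = 1736 CE.

1736 CE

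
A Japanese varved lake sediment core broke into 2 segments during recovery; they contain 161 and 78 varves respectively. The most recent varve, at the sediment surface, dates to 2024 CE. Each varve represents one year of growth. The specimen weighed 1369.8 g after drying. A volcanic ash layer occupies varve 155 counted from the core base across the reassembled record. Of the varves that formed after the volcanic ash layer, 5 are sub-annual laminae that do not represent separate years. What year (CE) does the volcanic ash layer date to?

Total varves = 161 + 78 = 239.
The volcanic ash layer sits at varve 155 from the core base, so 239 − 155 = 84 varves formed after it.
Excluding 5 false varves: 84 − 5 = 79.
Counting back 79 years from 2024 CE places the volcanic ash layer in 2024 − 79 = 1945 CE.

1945 CE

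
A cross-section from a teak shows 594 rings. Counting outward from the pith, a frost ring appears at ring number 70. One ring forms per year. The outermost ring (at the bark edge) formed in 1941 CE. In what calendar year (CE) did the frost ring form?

1417 CE

594 − 70 = 524 rings lie beyond the frost ring toward the bark edge.
1941 − 524 = 1417 CE.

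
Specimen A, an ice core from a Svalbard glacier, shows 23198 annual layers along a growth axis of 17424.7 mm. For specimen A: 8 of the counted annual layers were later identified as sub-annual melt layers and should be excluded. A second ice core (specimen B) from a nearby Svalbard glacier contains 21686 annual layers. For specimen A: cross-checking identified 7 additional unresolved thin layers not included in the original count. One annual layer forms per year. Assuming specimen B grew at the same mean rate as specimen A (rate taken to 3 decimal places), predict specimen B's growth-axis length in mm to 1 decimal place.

Specimen A: after corrections the count is 23198 − 8 + 7 = 23197 annual layers.
A: Extension rate ≈ 17424.7 / 23197 = 0.751 mm/yr.
B's length ≈ 0.751 × 21686 = 16286.2 mm.

16286.2 mm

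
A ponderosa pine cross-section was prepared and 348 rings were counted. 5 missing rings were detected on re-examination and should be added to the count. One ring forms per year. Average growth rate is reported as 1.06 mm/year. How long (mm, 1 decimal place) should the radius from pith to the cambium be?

374.2 mm

Correcting the raw count gives 348 + 5 = 353 true rings.
353 years at 1.06 mm/year gives 1.06 × 353 = 374.2 mm.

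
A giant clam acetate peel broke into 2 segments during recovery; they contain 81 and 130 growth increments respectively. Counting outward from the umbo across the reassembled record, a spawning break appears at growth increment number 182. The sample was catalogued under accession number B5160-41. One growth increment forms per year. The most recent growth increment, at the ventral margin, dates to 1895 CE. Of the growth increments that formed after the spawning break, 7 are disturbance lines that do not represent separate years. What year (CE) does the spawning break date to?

1873 CE

Total growth increments = 81 + 130 = 211.
211 − 182 = 29 growth increments lie beyond the spawning break toward the ventral margin.
29 − 7 false = 22 true growth increments after the spawning break.
Counting back 22 years from 1895 CE places the spawning break in 1895 − 22 = 1873 CE.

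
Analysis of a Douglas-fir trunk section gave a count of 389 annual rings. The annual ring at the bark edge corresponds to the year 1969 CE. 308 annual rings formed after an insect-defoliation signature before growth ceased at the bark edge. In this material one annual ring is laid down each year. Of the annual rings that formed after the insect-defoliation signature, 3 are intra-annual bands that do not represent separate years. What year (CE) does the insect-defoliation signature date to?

308 annual rings formed after the insect-defoliation signature.
Excluding 3 false annual rings: 308 − 3 = 305.
The annual ring at the bark edge is 1969 CE, so the insect-defoliation signature dates to 1969 − 305 = 1664 CE.

1664 CE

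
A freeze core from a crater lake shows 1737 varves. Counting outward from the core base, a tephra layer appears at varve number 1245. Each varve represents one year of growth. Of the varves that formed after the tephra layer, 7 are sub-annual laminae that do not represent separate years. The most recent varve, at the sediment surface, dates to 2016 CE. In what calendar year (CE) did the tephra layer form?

1531 CE

1737 − 1245 = 492 varves lie beyond the tephra layer toward the sediment surface.
Removing the 7 false varves leaves 492 − 7 = 485 true varves beyond the tephra layer.
Counting back 485 years from 2016 CE places the tephra layer in 2016 − 485 = 1531 CE.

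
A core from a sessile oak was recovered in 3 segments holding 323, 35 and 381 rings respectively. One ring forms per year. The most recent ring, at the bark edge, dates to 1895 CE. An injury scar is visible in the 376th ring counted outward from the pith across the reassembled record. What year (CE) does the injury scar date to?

1532 CE

Total rings = 323 + 35 + 381 = 739.
The injury scar sits at ring 376 from the pith, so 739 − 376 = 363 rings formed after it.
1895 − 363 = 1532 CE.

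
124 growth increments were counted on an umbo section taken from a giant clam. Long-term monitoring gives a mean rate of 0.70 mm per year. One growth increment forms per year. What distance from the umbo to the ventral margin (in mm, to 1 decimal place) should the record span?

The record spans 124 years at 0.70 mm per year.
124 years at 0.70 mm/year gives 0.70 × 124 = 86.8 mm.

86.8 mm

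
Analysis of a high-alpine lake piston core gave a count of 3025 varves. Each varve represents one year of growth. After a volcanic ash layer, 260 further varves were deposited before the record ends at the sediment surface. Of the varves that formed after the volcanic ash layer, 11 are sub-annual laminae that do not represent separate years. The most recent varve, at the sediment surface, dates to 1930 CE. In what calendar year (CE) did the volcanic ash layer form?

260 varves post-date the volcanic ash layer.
Excluding 11 false varves: 260 − 11 = 249.
1930 − 249 = 1681 CE.

1681 CE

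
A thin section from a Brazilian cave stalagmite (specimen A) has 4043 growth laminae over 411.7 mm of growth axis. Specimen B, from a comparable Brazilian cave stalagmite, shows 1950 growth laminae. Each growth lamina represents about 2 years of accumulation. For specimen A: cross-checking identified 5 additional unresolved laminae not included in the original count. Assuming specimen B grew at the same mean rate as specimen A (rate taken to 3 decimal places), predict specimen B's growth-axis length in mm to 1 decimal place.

Specimen A: true growth lamina count = 4043 + 5 = 4048.
Specimen A: multiplying by 2 years per growth lamina: 4048 × 2 = 8096 years.
A: Extension rate ≈ 411.7 / 8096 = 0.051 mm/year.
Specimen B: at 2 years per growth lamina, 1950 × 2 = 3900 years. B's length ≈ 0.051 × 3900 = 198.9 mm.

198.9 mm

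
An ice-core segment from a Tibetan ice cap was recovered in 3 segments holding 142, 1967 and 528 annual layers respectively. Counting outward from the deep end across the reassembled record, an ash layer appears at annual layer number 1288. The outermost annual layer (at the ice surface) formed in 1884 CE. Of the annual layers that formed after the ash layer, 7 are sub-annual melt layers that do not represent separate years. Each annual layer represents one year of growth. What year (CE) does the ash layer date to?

542 CE

Total annual layers = 142 + 1967 + 528 = 2637.
The ash layer sits at annual layer 1288 from the deep end, so 2637 − 1288 = 1349 annual layers formed after it.
Removing the 7 false annual layers leaves 1349 − 7 = 1342 true annual layers beyond the ash layer.
The annual layer at the ice surface is 1884 CE, so the ash layer dates to 1884 − 1342 = 542 CE.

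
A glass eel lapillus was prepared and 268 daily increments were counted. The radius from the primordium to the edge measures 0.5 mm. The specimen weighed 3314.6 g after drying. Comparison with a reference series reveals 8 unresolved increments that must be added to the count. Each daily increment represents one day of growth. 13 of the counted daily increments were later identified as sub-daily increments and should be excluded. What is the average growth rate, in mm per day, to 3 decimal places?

0.002 mm per day

Correcting the raw count gives 268 − 13 + 8 = 263 true daily increments.
Extension rate ≈ 0.5 / 263 = 0.002 mm per day.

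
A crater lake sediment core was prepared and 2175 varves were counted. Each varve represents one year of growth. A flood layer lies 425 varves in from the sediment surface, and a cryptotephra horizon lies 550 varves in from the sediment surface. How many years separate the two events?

125 yr

550 − 425 = 125 varves lie between the two events.
At one varve per year, 125 years elapsed between them.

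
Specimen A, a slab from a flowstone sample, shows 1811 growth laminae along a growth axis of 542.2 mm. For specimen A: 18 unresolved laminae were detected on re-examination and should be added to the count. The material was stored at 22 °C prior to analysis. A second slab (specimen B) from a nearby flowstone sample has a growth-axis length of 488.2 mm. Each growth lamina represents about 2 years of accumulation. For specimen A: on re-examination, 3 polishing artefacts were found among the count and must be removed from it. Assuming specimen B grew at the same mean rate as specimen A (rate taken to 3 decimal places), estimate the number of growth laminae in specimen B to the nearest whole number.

1649 growth laminae

Specimen A: true growth lamina count = 1811 − 3 + 18 = 1826.
Specimen A: multiplying by 2 years per growth lamina: 1826 × 2 = 3652 years.
A: Extension rate ≈ 542.2 / 3652 = 0.148 mm per year.
B spans 488.2 / 0.148 = 3298.65 years; at 2 years per growth lamina that is 3298.65 / 2 ≈ 1649 growth laminae.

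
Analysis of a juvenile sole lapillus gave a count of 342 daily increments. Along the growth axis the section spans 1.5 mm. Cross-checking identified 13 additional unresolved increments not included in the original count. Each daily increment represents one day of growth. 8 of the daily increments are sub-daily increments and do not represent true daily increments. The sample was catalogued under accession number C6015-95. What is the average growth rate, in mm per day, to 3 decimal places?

0.004 mm per day

Correcting the raw count gives 342 − 8 + 13 = 347 true daily increments.
1.5 mm over 347 days gives 1.5 / 347 ≈ 0.004 mm per day.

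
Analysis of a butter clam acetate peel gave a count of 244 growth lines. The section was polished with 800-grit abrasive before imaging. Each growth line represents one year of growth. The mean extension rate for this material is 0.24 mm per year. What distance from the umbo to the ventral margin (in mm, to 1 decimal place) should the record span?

58.6 mm

244 years of growth are recorded.
Predicted length = 0.24 mm/year × 244 years = 58.6 mm.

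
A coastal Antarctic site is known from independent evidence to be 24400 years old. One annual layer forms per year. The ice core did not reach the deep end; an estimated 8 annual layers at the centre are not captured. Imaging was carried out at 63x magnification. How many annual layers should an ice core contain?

24392 annual layers

One annual layer per year gives 24400 annual layers over 24400 years.
Less the 8 uncaptured annual layers: 24400 − 8 = 24392.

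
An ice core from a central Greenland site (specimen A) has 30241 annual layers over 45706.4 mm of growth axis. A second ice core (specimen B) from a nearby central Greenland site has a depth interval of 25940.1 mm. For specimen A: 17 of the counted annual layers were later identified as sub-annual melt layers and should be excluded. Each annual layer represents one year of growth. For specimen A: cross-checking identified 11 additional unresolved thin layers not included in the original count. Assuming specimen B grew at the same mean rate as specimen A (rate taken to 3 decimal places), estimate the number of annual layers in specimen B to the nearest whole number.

17156 annual layers

Specimen A: after corrections the count is 30241 − 17 + 11 = 30235 annual layers.
A: 45706.4 mm over 30235 years gives 45706.4 / 30235 ≈ 1.512 mm/year.
For B, 25940.1 / 1.512 = 17156.15 years ≈ 17156 annual layers.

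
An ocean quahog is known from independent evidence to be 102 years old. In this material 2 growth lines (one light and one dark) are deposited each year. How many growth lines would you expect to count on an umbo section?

204 growth lines

With 2 growth lines per year, 102 years would produce 102 × 2 = 204 growth lines.
So 204 growth lines should be present.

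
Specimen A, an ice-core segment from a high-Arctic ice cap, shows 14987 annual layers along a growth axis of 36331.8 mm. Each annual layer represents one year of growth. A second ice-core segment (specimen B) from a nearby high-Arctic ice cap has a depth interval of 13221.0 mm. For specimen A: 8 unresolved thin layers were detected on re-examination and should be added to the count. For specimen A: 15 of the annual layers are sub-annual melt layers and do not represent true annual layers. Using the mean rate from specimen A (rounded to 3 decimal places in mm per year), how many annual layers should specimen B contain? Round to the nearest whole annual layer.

5452 annual layers

Specimen A: true annual layer count = 14987 − 15 + 8 = 14980.
A: Mean rate = 36331.8 mm / 14980 years ≈ 2.425 mm/year.
For B, 13221.0 / 2.425 = 5451.96 years ≈ 5452 annual layers.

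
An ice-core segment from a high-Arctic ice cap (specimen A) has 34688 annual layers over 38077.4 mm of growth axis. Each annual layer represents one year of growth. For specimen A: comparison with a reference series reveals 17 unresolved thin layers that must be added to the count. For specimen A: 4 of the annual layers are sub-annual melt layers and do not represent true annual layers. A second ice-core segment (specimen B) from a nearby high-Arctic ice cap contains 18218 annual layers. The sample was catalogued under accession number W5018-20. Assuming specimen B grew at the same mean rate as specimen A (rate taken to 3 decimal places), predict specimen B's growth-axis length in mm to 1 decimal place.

Specimen A: after corrections the count is 34688 − 4 + 17 = 34701 annual layers.
A: 38077.4 mm over 34701 years gives 38077.4 / 34701 ≈ 1.097 mm per year.
For B, 1.097 mm/year × 18218 years = 19985.1 mm.

19985.1 mm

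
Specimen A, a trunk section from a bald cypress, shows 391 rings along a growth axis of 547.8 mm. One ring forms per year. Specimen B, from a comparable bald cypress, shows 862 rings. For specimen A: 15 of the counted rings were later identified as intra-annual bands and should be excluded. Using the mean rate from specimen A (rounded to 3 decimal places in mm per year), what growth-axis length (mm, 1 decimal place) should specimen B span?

1255.9 mm

Specimen A: correcting the raw count gives 391 − 15 = 376 true rings.
A: Mean rate = 547.8 mm / 376 years ≈ 1.457 mm per year.
For B, 1.457 mm/year × 862 years = 1255.9 mm.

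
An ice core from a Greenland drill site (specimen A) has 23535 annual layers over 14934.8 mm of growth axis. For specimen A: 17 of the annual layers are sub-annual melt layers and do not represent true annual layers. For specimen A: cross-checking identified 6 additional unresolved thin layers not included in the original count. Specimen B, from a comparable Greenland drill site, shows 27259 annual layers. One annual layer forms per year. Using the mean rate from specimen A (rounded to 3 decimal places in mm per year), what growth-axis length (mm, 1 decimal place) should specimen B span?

Specimen A: adjusted count: 23535 − 17 + 6 = 23524 annual layers.
A: 14934.8 mm over 23524 years gives 14934.8 / 23524 ≈ 0.635 mm/year.
For B, 0.635 mm/year × 27259 years = 17309.5 mm.

17309.5 mm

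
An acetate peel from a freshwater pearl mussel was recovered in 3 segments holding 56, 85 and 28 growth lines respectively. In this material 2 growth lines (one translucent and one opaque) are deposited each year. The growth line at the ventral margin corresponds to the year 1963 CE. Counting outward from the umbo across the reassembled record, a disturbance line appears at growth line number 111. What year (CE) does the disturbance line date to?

1934 CE

Total growth lines = 56 + 85 + 28 = 169.
169 − 111 = 58 growth lines lie beyond the disturbance line toward the ventral margin.
With 2 growth lines per year, 58 / 2 = 29 years.
1963 − 29 = 1934 CE.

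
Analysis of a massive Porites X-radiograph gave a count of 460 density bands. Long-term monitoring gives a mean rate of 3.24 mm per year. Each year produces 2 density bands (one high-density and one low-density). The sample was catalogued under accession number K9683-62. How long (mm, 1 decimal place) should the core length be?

Dividing by 2 density bands per year: 460 / 2 = 230 years.
230 years at 3.24 mm/year gives 3.24 × 230 = 745.2 mm.

745.2 mm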